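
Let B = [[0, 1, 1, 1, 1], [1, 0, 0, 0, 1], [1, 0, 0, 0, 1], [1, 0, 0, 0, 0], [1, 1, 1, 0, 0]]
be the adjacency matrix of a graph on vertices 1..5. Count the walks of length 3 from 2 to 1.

6

The number of length-3 walks from vertex 2 to vertex 1 is entry (2,1) of B³, where B is the adjacency matrix.
B² = [[4, 1, 1, 0, 2], [1, 2, 2, 1, 1], [1, 2, 2, 1, 1], [0, 1, 1, 1, 1], [2, 1, 1, 1, 3]]
B³ = [[4, 6, 6, 4, 6], [6, 2, 2, 1, 5], [6, 2, 2, 1, 5], [4, 1, 1, 0, 2], [6, 5, 5, 2, 4]]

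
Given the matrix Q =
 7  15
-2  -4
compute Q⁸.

[[1531, 3825], [-510, -1274]]

tr Q = 3 and det Q = 2, so the characteristic polynomial is λ² − (3)λ + (2) with roots 1 and 2.
Eigenvectors give P = [[5, -3], [-2, 1]] with P⁻¹ = [[-1, -3], [-2, -5]], and Q = P·diag(1, 2)·P⁻¹.
Then Q⁸ = P·diag(1, 256)·P⁻¹ = [[5, -768], [-2, 256]] · [[-1, -3], [-2, -5]] = [[1531, 3825], [-510, -1274]].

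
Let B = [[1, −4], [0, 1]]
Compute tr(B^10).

2

B = I + N where N = [[0, −4], [0, 0]] is strictly upper-triangular, so N^2 = 0.
(I + N)^10 = I + 10·N = [[1, −40], [0, 1]].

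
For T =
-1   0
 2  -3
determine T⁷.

[[-1, 0], [2186, -2187]]

tr T = -4 and det T = 3, so the characteristic polynomial is λ² − (-4)λ + (3) with roots -1 and -3.
Eigenvectors give P = [[1, 0], [1, -1]] with P⁻¹ = [[1, 0], [1, -1]], and T = P·diag(-1, -3)·P⁻¹.
Then T⁷ = P·diag(-1, -2187)·P⁻¹ = [[-1, 0], [-1, 2187]] · [[1, 0], [1, -1]] = [[-1, 0], [2186, -2187]].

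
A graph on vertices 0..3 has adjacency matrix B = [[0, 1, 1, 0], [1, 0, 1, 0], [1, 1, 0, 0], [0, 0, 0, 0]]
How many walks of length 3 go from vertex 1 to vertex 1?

The number of length-3 walks from vertex 1 to vertex 1 is entry (1,1) of B³, where B is the adjacency matrix.
B² = [[2, 1, 1, 0], [1, 2, 1, 0], [1, 1, 2, 0], [0, 0, 0, 0]]
B³ = [[2, 3, 3, 0], [3, 2, 3, 0], [3, 3, 2, 0], [0, 0, 0, 0]]

2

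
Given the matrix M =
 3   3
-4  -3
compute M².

[[-3, 0], [0, -3]]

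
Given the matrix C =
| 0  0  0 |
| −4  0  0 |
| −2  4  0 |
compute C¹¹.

C is strictly triangular, hence nilpotent: C³ = 0, so C¹¹ = 0.

[[0, 0, 0], [0, 0, 0], [0, 0, 0]]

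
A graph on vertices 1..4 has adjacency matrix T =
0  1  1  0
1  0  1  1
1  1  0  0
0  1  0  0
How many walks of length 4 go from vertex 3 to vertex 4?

4

The number of length-4 walks from vertex 3 to vertex 4 is entry (3,4) of T^4, where T is the adjacency matrix.
T^2 = [[2, 1, 1, 1], [1, 3, 1, 0], [1, 1, 2, 1], [1, 0, 1, 1]]
T^3 = [[2, 4, 3, 1], [4, 2, 4, 3], [3, 4, 2, 1], [1, 3, 1, 0]]
T^4 = [[7, 6, 6, 4], [6, 11, 6, 2], [6, 6, 7, 4], [4, 2, 4, 3]]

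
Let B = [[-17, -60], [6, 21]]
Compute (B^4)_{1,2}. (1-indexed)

-2400

tr B = 4 and det B = 3, so the characteristic polynomial is λ² − (4)λ + (3) with roots 1 and 3.
Eigenvectors give P = [[10, -3], [-3, 1]] with P⁻¹ = [[1, 3], [3, 10]], and B = P·diag(1, 3)·P⁻¹.
Then B^4 = P·diag(1, 81)·P⁻¹ = [[10, -243], [-3, 81]] · [[1, 3], [3, 10]] = [[-719, -2400], [240, 801]].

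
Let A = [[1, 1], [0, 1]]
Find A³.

A² = [[1, 2], [0, 1]]
A³ = [[1, 3], [0, 1]]

[[1, 3], [0, 1]]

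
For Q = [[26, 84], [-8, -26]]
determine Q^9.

tr Q = 0 and det Q = -4, so the characteristic polynomial is λ² − (0)λ + (-4) with roots 2 and -2.
Eigenvectors give P = [[7, -3], [-2, 1]] with P⁻¹ = [[1, 3], [2, 7]], and Q = P·diag(2, -2)·P⁻¹.
Then Q^9 = P·diag(512, -512)·P⁻¹ = [[3584, 1536], [-1024, -512]] · [[1, 3], [2, 7]] = [[6656, 21504], [-2048, -6656]].

[[6656, 21504], [-2048, -6656]]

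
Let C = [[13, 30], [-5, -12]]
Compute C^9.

[[60073, 121170], [-20195, -40902]]

tr C = 1 and det C = -6, so the characteristic polynomial is λ² − (1)λ + (-6) with roots -2 and 3.
Eigenvectors give P = [[-2, -3], [1, 1]] with P⁻¹ = [[1, 3], [-1, -2]], and C = P·diag(-2, 3)·P⁻¹.
Then C^9 = P·diag(-512, 19683)·P⁻¹ = [[1024, -59049], [-512, 19683]] · [[1, 3], [-1, -2]] = [[60073, 121170], [-20195, -40902]].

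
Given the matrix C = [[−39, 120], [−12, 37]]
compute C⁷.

tr C = −2 and det C = −3, so the characteristic polynomial is λ² − (−2)λ + (−3) with roots −3 and 1.
Eigenvectors give P = [[10, −3], [3, −1]] with P⁻¹ = [[1, −3], [3, −10]], and C = P·diag(−3, 1)·P⁻¹.
Then C⁷ = P·diag(−2187, 1)·P⁻¹ = [[−21870, −3], [−6561, −1]] · [[1, −3], [3, −10]] = [[−21879, 65640], [−6564, 19693]].

[[−21879, 65640], [−6564, 19693]]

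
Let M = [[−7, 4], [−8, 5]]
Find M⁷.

tr M = −2 and det M = −3, so the characteristic polynomial is λ² − (−2)λ + (−3) with roots 1 and −3.
Eigenvectors give P = [[−1, 1], [−2, 1]] with P⁻¹ = [[1, −1], [2, −1]], and M = P·diag(1, −3)·P⁻¹.
Then M⁷ = P·diag(1, −2187)·P⁻¹ = [[−1, −2187], [−2, −2187]] · [[1, −1], [2, −1]] = [[−4375, 2188], [−4376, 2189]].

[[−4375, 2188], [−4376, 2189]]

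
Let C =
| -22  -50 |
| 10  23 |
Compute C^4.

[[-244, -650], [130, 341]]

tr C = 1 and det C = -6, so the characteristic polynomial is λ² − (1)λ + (-6) with roots -2 and 3.
Eigenvectors give P = [[5, -2], [-2, 1]] with P⁻¹ = [[1, 2], [2, 5]], and C = P·diag(-2, 3)·P⁻¹.
Then C^4 = P·diag(16, 81)·P⁻¹ = [[80, -162], [-32, 81]] · [[1, 2], [2, 5]] = [[-244, -650], [130, 341]].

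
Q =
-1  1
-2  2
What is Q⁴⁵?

[[-1, 1], [-2, 2]]

Q² = Q (a projection; rank 1, trace 1), so Q⁴⁵ = Q.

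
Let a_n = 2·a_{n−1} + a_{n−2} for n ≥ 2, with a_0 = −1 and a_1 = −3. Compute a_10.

−8119

With companion matrix T = [[2, 1], [1, 0]], [a_n, a_{n−1}]ᵀ = T·[a_{n−1}, a_{n−2}]ᵀ, so [a_10, a_9]ᵀ = T⁹·[a_1, a_0]ᵀ.
T⁹ = [[2378, 985], [985, 408]], giving [a_10, a_9]ᵀ = [[−8119], [−3363]].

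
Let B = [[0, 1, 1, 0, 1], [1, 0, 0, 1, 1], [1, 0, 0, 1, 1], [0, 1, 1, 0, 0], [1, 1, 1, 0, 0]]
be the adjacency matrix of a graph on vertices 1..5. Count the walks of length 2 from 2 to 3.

The number of length-2 walks from vertex 2 to vertex 3 is entry (2,3) of B², where B is the adjacency matrix.
B² = [[3, 1, 1, 2, 2], [1, 3, 3, 0, 1], [1, 3, 3, 0, 1], [2, 0, 0, 2, 2], [2, 1, 1, 2, 3]]

3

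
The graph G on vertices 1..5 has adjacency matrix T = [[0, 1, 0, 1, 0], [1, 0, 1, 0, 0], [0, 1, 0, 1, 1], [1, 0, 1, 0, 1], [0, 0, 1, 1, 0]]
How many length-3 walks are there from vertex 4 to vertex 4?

2

The number of length-3 walks from vertex 4 to vertex 4 is entry (4,4) of T³, where T is the adjacency matrix.
T² = [[2, 0, 2, 0, 1], [0, 2, 0, 2, 1], [2, 0, 3, 1, 1], [0, 2, 1, 3, 1], [1, 1, 1, 1, 2]]
T³ = [[0, 4, 1, 5, 2], [4, 0, 5, 1, 2], [1, 5, 2, 6, 4], [5, 1, 6, 2, 4], [2, 2, 4, 4, 2]]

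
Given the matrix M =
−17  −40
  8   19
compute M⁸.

tr M = 2 and det M = −3, so the characteristic polynomial is λ² − (2)λ + (−3) with roots 3 and −1.
Eigenvectors give P = [[−2, 5], [1, −2]] with P⁻¹ = [[2, 5], [1, 2]], and M = P·diag(3, −1)·P⁻¹.
Then M⁸ = P·diag(6561, 1)·P⁻¹ = [[−13122, 5], [6561, −2]] · [[2, 5], [1, 2]] = [[−26239, −65600], [13120, 32801]].

[[−26239, −65600], [13120, 32801]]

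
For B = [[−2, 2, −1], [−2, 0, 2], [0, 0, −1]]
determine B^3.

B^2 = [[0, −4, 7], [4, −4, 0], [0, 0, 1]]
B^3 = [[8, 0, −15], [0, 8, −12], [0, 0, −1]]

[[8, 0, −15], [0, 8, −12], [0, 0, −1]]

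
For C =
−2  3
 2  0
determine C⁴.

C² = [[10, −6], [−4, 6]]
C³ = [[−32, 30], [20, −12]]
C⁴ = [[124, −96], [−64, 60]]

[[124, −96], [−64, 60]]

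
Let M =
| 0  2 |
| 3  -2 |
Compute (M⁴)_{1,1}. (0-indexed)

M² = [[6, -4], [-6, 10]]
M³ = [[-12, 20], [30, -32]]
M⁴ = [[60, -64], [-96, 124]]

124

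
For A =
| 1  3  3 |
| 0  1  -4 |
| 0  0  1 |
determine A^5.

A = I + N where N = [[0, 3, 3], [0, 0, -4], [0, 0, 0]] is strictly upper-triangular, so N^3 = 0.
(I + N)^5 = I + 5·N + 10·N^2 = [[1, 15, -105], [0, 1, -20], [0, 0, 1]].

[[1, 15, -105], [0, 1, -20], [0, 0, 1]]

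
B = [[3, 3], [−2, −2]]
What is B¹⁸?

[[3, 3], [−2, −2]]

B² = B (a projection; rank 1, trace 1), so B¹⁸ = B.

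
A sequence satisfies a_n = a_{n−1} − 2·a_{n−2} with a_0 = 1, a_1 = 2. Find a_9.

−28

With companion matrix A = [[1, −2], [1, 0]], [a_n, a_{n−1}]ᵀ = A·[a_{n−1}, a_{n−2}]ᵀ, so [a_9, a_8]ᵀ = A⁸·[a_1, a_0]ᵀ.
A⁸ = [[−17, 6], [−3, −14]], giving [a_9, a_8]ᵀ = [[−28], [−20]].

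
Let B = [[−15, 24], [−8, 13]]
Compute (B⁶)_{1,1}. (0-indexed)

−2183

tr B = −2 and det B = −3, so the characteristic polynomial is λ² − (−2)λ + (−3) with roots −3 and 1.
Eigenvectors give P = [[2, −3], [1, −2]] with P⁻¹ = [[2, −3], [1, −2]], and B = P·diag(−3, 1)·P⁻¹.
Then B⁶ = P·diag(729, 1)·P⁻¹ = [[1458, −3], [729, −2]] · [[2, −3], [1, −2]] = [[2913, −4368], [1456, −2183]].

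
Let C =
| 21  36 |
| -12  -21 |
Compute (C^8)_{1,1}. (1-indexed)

6561

tr C = 0 and det C = -9, so the characteristic polynomial is λ² − (0)λ + (-9) with roots -3 and 3.
Eigenvectors give P = [[-3, -2], [2, 1]] with P⁻¹ = [[1, 2], [-2, -3]], and C = P·diag(-3, 3)·P⁻¹.
Then C^8 = P·diag(6561, 6561)·P⁻¹ = [[-19683, -13122], [13122, 6561]] · [[1, 2], [-2, -3]] = [[6561, 0], [0, 6561]].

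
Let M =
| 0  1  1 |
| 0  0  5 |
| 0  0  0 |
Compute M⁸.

M is strictly triangular, hence nilpotent: M³ = 0, so M⁸ = 0.

[[0, 0, 0], [0, 0, 0], [0, 0, 0]]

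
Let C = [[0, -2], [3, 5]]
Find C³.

[[-30, -38], [57, 65]]

tr C = 5 and det C = 6, so the characteristic polynomial is λ² − (5)λ + (6) with roots 2 and 3.
Eigenvectors give P = [[-1, -2], [1, 3]] with P⁻¹ = [[-3, -2], [1, 1]], and C = P·diag(2, 3)·P⁻¹.
Then C³ = P·diag(8, 27)·P⁻¹ = [[-8, -54], [8, 81]] · [[-3, -2], [1, 1]] = [[-30, -38], [57, 65]].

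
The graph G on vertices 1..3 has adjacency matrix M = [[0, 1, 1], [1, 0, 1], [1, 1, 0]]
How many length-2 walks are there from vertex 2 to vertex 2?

2

The number of length-2 walks from vertex 2 to vertex 2 is entry (2,2) of M², where M is the adjacency matrix.
M² = [[2, 1, 1], [1, 2, 1], [1, 1, 2]]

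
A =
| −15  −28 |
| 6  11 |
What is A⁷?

[[−15303, −30604], [6558, 13115]]

tr A = −4 and det A = 3, so the characteristic polynomial is λ² − (−4)λ + (3) with roots −3 and −1.
Eigenvectors give P = [[7, −2], [−3, 1]] with P⁻¹ = [[1, 2], [3, 7]], and A = P·diag(−3, −1)·P⁻¹.
Then A⁷ = P·diag(−2187, −1)·P⁻¹ = [[−15309, 2], [6561, −1]] · [[1, 2], [3, 7]] = [[−15303, −30604], [6558, 13115]].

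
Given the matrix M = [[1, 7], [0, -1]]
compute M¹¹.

M² = I (check: tr M = 0 and det M = -1), so M¹¹ = M since 11 is odd.

[[1, 7], [0, -1]]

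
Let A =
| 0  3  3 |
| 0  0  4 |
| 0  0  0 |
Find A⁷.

A is strictly triangular, hence nilpotent: A³ = 0, so A⁷ = 0.

[[0, 0, 0], [0, 0, 0], [0, 0, 0]]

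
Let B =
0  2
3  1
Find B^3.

[[6, 14], [21, 13]]

B^2 = [[6, 2], [3, 7]]
B^3 = [[6, 14], [21, 13]]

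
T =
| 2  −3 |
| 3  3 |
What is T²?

[[−5, −15], [15, 0]]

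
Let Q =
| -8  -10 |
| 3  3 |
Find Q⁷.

tr Q = -5 and det Q = 6, so the characteristic polynomial is λ² − (-5)λ + (6) with roots -2 and -3.
Eigenvectors give P = [[-5, -2], [3, 1]] with P⁻¹ = [[1, 2], [-3, -5]], and Q = P·diag(-2, -3)·P⁻¹.
Then Q⁷ = P·diag(-128, -2187)·P⁻¹ = [[640, 4374], [-384, -2187]] · [[1, 2], [-3, -5]] = [[-12482, -20590], [6177, 10167]].

[[-12482, -20590], [6177, 10167]]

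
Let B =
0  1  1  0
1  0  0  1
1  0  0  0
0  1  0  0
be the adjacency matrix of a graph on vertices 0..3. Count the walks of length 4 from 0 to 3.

3

The number of length-4 walks from vertex 0 to vertex 3 is entry (0,3) of B⁴, where B is the adjacency matrix.
B² = [[2, 0, 0, 1], [0, 2, 1, 0], [0, 1, 1, 0], [1, 0, 0, 1]]
B³ = [[0, 3, 2, 0], [3, 0, 0, 2], [2, 0, 0, 1], [0, 2, 1, 0]]
B⁴ = [[5, 0, 0, 3], [0, 5, 3, 0], [0, 3, 2, 0], [3, 0, 0, 2]]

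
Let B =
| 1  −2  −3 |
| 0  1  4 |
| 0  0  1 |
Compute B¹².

[[1, −24, −564], [0, 1, 48], [0, 0, 1]]

B = I + N where N = [[0, −2, −3], [0, 0, 4], [0, 0, 0]] is strictly upper-triangular, so N³ = 0.
(I + N)¹² = I + 12·N + 66·N² = [[1, −24, −564], [0, 1, 48], [0, 0, 1]].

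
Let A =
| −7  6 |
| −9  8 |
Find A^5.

[[−67, 66], [−99, 98]]

tr A = 1 and det A = −2, so the characteristic polynomial is λ² − (1)λ + (−2) with roots −1 and 2.
Eigenvectors give P = [[1, −2], [1, −3]] with P⁻¹ = [[3, −2], [1, −1]], and A = P·diag(−1, 2)·P⁻¹.
Then A^5 = P·diag(−1, 32)·P⁻¹ = [[−1, −64], [−1, −96]] · [[3, −2], [1, −1]] = [[−67, 66], [−99, 98]].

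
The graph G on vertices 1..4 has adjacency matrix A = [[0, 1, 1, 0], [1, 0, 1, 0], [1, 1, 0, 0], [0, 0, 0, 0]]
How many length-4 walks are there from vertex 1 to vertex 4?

0

The number of length-4 walks from vertex 1 to vertex 4 is entry (1,4) of A⁴, where A is the adjacency matrix.
A² = [[2, 1, 1, 0], [1, 2, 1, 0], [1, 1, 2, 0], [0, 0, 0, 0]]
A³ = [[2, 3, 3, 0], [3, 2, 3, 0], [3, 3, 2, 0], [0, 0, 0, 0]]
A⁴ = [[6, 5, 5, 0], [5, 6, 5, 0], [5, 5, 6, 0], [0, 0, 0, 0]]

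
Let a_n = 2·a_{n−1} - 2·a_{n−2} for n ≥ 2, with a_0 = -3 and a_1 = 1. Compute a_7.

With companion matrix B = [[2, -2], [1, 0]], [a_n, a_{n−1}]ᵀ = B·[a_{n−1}, a_{n−2}]ᵀ, so [a_7, a_6]ᵀ = B^6·[a_1, a_0]ᵀ.
B^6 = [[-8, 16], [-8, 8]], giving [a_7, a_6]ᵀ = [[-56], [-32]].

-56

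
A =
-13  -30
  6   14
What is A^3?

tr A = 1 and det A = -2, so the characteristic polynomial is λ² − (1)λ + (-2) with roots 2 and -1.
Eigenvectors give P = [[-2, 5], [1, -2]] with P⁻¹ = [[2, 5], [1, 2]], and A = P·diag(2, -1)·P⁻¹.
Then A^3 = P·diag(8, -1)·P⁻¹ = [[-16, -5], [8, 2]] · [[2, 5], [1, 2]] = [[-37, -90], [18, 44]].

[[-37, -90], [18, 44]]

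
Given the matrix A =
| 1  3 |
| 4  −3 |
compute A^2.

[[13, −6], [−8, 21]]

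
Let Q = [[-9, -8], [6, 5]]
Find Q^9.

[[-78729, -78728], [59046, 59045]]

tr Q = -4 and det Q = 3, so the characteristic polynomial is λ² − (-4)λ + (3) with roots -3 and -1.
Eigenvectors give P = [[4, -1], [-3, 1]] with P⁻¹ = [[1, 1], [3, 4]], and Q = P·diag(-3, -1)·P⁻¹.
Then Q^9 = P·diag(-19683, -1)·P⁻¹ = [[-78732, 1], [59049, -1]] · [[1, 1], [3, 4]] = [[-78729, -78728], [59046, 59045]].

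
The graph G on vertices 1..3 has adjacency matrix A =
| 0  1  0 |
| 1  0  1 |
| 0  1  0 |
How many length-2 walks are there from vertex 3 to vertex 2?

0

The number of length-2 walks from vertex 3 to vertex 2 is entry (3,2) of A², where A is the adjacency matrix.
A² = [[1, 0, 1], [0, 2, 0], [1, 0, 1]]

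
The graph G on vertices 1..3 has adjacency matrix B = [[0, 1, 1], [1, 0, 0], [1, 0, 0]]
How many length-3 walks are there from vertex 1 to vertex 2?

2

The number of length-3 walks from vertex 1 to vertex 2 is entry (1,2) of B^3, where B is the adjacency matrix.
B^2 = [[2, 0, 0], [0, 1, 1], [0, 1, 1]]
B^3 = [[0, 2, 2], [2, 0, 0], [2, 0, 0]]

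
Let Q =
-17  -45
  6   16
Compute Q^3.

tr Q = -1 and det Q = -2, so the characteristic polynomial is λ² − (-1)λ + (-2) with roots -2 and 1.
Eigenvectors give P = [[-3, -5], [1, 2]] with P⁻¹ = [[-2, -5], [1, 3]], and Q = P·diag(-2, 1)·P⁻¹.
Then Q^3 = P·diag(-8, 1)·P⁻¹ = [[24, -5], [-8, 2]] · [[-2, -5], [1, 3]] = [[-53, -135], [18, 46]].

[[-53, -135], [18, 46]]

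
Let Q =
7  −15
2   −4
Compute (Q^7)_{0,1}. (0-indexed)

tr Q = 3 and det Q = 2, so the characteristic polynomial is λ² − (3)λ + (2) with roots 1 and 2.
Eigenvectors give P = [[−5, 3], [−2, 1]] with P⁻¹ = [[1, −3], [2, −5]], and Q = P·diag(1, 2)·P⁻¹.
Then Q^7 = P·diag(1, 128)·P⁻¹ = [[−5, 384], [−2, 128]] · [[1, −3], [2, −5]] = [[763, −1905], [254, −634]].

−1905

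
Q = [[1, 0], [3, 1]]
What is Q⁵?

Q = I + N where N = [[0, 0], [3, 0]] is strictly lower-triangular, so N² = 0.
(I + N)⁵ = I + 5·N = [[1, 0], [15, 1]].

[[1, 0], [15, 1]]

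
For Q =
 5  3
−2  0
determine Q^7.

tr Q = 5 and det Q = 6, so the characteristic polynomial is λ² − (5)λ + (6) with roots 2 and 3.
Eigenvectors give P = [[1, 3], [−1, −2]] with P⁻¹ = [[−2, −3], [1, 1]], and Q = P·diag(2, 3)·P⁻¹.
Then Q^7 = P·diag(128, 2187)·P⁻¹ = [[128, 6561], [−128, −4374]] · [[−2, −3], [1, 1]] = [[6305, 6177], [−4118, −3990]].

[[6305, 6177], [−4118, −3990]]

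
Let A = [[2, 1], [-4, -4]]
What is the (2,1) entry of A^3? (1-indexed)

-32

A^2 = [[0, -2], [8, 12]]
A^3 = [[8, 8], [-32, -40]]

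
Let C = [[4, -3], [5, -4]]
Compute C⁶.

C² = I (check: tr C = 0 and det C = -1), so C⁶ = I since 6 is even.

[[1, 0], [0, 1]]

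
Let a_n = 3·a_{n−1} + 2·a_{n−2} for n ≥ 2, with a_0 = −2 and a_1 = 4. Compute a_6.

With companion matrix B = [[3, 2], [1, 0]], [a_n, a_{n−1}]ᵀ = B·[a_{n−1}, a_{n−2}]ᵀ, so [a_6, a_5]ᵀ = B^5·[a_1, a_0]ᵀ.
B^5 = [[495, 278], [139, 78]], giving [a_6, a_5]ᵀ = [[1424], [400]].

1424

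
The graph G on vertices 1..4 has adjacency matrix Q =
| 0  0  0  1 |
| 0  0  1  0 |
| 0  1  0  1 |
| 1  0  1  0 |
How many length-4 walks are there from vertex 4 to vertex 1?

0

The number of length-4 walks from vertex 4 to vertex 1 is entry (4,1) of Q^4, where Q is the adjacency matrix.
Q^2 = [[1, 0, 1, 0], [0, 1, 0, 1], [1, 0, 2, 0], [0, 1, 0, 2]]
Q^3 = [[0, 1, 0, 2], [1, 0, 2, 0], [0, 2, 0, 3], [2, 0, 3, 0]]
Q^4 = [[2, 0, 3, 0], [0, 2, 0, 3], [3, 0, 5, 0], [0, 3, 0, 5]]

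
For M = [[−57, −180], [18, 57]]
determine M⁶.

tr M = 0 and det M = −9, so the characteristic polynomial is λ² − (0)λ + (−9) with roots 3 and −3.
Eigenvectors give P = [[−3, 10], [1, −3]] with P⁻¹ = [[3, 10], [1, 3]], and M = P·diag(3, −3)·P⁻¹.
Then M⁶ = P·diag(729, 729)·P⁻¹ = [[−2187, 7290], [729, −2187]] · [[3, 10], [1, 3]] = [[729, 0], [0, 729]].

[[729, 0], [0, 729]]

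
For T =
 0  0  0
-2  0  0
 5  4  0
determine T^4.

[[0, 0, 0], [0, 0, 0], [0, 0, 0]]

T is strictly triangular, hence nilpotent: T^3 = 0, so T^4 = 0.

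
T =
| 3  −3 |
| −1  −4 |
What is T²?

[[12, 3], [1, 19]]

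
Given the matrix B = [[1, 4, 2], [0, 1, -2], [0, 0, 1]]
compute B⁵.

[[1, 20, -70], [0, 1, -10], [0, 0, 1]]

B = I + N where N = [[0, 4, 2], [0, 0, -2], [0, 0, 0]] is strictly upper-triangular, so N³ = 0.
(I + N)⁵ = I + 5·N + 10·N² = [[1, 20, -70], [0, 1, -10], [0, 0, 1]].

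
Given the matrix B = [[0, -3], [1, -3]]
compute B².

[[-3, 9], [-3, 6]]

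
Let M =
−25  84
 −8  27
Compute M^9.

[[−118105, 413364], [−39368, 137787]]

tr M = 2 and det M = −3, so the characteristic polynomial is λ² − (2)λ + (−3) with roots 3 and −1.
Eigenvectors give P = [[3, −7], [1, −2]] with P⁻¹ = [[−2, 7], [−1, 3]], and M = P·diag(3, −1)·P⁻¹.
Then M^9 = P·diag(19683, −1)·P⁻¹ = [[59049, 7], [19683, 2]] · [[−2, 7], [−1, 3]] = [[−118105, 413364], [−39368, 137787]].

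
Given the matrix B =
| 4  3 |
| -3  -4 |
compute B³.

B² = [[7, 0], [0, 7]]
B³ = [[28, 21], [-21, -28]]

[[28, 21], [-21, -28]]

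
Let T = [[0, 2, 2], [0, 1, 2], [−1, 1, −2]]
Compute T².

[[−2, 4, 0], [−2, 3, −2], [2, −3, 4]]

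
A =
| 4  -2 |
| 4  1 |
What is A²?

[[8, -10], [20, -7]]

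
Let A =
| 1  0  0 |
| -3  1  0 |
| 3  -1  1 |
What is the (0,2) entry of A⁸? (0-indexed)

A = I + N where N = [[0, 0, 0], [-3, 0, 0], [3, -1, 0]] is strictly lower-triangular, so N³ = 0.
(I + N)⁸ = I + 8·N + 28·N² = [[1, 0, 0], [-24, 1, 0], [108, -8, 1]].

0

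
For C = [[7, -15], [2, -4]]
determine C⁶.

tr C = 3 and det C = 2, so the characteristic polynomial is λ² − (3)λ + (2) with roots 2 and 1.
Eigenvectors give P = [[-3, 5], [-1, 2]] with P⁻¹ = [[-2, 5], [-1, 3]], and C = P·diag(2, 1)·P⁻¹.
Then C⁶ = P·diag(64, 1)·P⁻¹ = [[-192, 5], [-64, 2]] · [[-2, 5], [-1, 3]] = [[379, -945], [126, -314]].

[[379, -945], [126, -314]]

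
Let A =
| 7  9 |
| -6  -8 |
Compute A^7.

[[259, 387], [-258, -386]]

tr A = -1 and det A = -2, so the characteristic polynomial is λ² − (-1)λ + (-2) with roots 1 and -2.
Eigenvectors give P = [[-3, -1], [2, 1]] with P⁻¹ = [[-1, -1], [2, 3]], and A = P·diag(1, -2)·P⁻¹.
Then A^7 = P·diag(1, -128)·P⁻¹ = [[-3, 128], [2, -128]] · [[-1, -1], [2, 3]] = [[259, 387], [-258, -386]].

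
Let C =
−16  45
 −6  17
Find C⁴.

tr C = 1 and det C = −2, so the characteristic polynomial is λ² − (1)λ + (−2) with roots −1 and 2.
Eigenvectors give P = [[−3, 5], [−1, 2]] with P⁻¹ = [[−2, 5], [−1, 3]], and C = P·diag(−1, 2)·P⁻¹.
Then C⁴ = P·diag(1, 16)·P⁻¹ = [[−3, 80], [−1, 32]] · [[−2, 5], [−1, 3]] = [[−74, 225], [−30, 91]].

[[−74, 225], [−30, 91]]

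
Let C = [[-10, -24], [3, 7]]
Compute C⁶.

tr C = -3 and det C = 2, so the characteristic polynomial is λ² − (-3)λ + (2) with roots -1 and -2.
Eigenvectors give P = [[-8, -3], [3, 1]] with P⁻¹ = [[1, 3], [-3, -8]], and C = P·diag(-1, -2)·P⁻¹.
Then C⁶ = P·diag(1, 64)·P⁻¹ = [[-8, -192], [3, 64]] · [[1, 3], [-3, -8]] = [[568, 1512], [-189, -503]].

[[568, 1512], [-189, -503]]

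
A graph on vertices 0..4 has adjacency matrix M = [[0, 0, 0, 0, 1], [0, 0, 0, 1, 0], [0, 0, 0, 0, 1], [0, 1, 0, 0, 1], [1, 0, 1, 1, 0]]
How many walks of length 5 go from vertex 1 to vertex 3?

6

The number of length-5 walks from vertex 1 to vertex 3 is entry (1,3) of M⁵, where M is the adjacency matrix.
M² = [[1, 0, 1, 1, 0], [0, 1, 0, 0, 1], [1, 0, 1, 1, 0], [1, 0, 1, 2, 0], [0, 1, 0, 0, 3]]
M³ = [[0, 1, 0, 0, 3], [1, 0, 1, 2, 0], [0, 1, 0, 0, 3], [0, 2, 0, 0, 4], [3, 0, 3, 4, 0]]
M⁴ = [[3, 0, 3, 4, 0], [0, 2, 0, 0, 4], [3, 0, 3, 4, 0], [4, 0, 4, 6, 0], [0, 4, 0, 0, 10]]
M⁵ = [[0, 4, 0, 0, 10], [4, 0, 4, 6, 0], [0, 4, 0, 0, 10], [0, 6, 0, 0, 14], [10, 0, 10, 14, 0]]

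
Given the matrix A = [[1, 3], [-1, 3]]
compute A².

[[-2, 12], [-4, 6]]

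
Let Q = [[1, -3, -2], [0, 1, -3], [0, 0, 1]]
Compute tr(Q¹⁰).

3

Q = I + N where N = [[0, -3, -2], [0, 0, -3], [0, 0, 0]] is strictly upper-triangular, so N³ = 0.
(I + N)¹⁰ = I + 10·N + 45·N² = [[1, -30, 385], [0, 1, -30], [0, 0, 1]].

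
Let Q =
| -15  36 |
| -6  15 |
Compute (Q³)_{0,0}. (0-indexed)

-135

tr Q = 0 and det Q = -9, so the characteristic polynomial is λ² − (0)λ + (-9) with roots -3 and 3.
Eigenvectors give P = [[-3, 2], [-1, 1]] with P⁻¹ = [[-1, 2], [-1, 3]], and Q = P·diag(-3, 3)·P⁻¹.
Then Q³ = P·diag(-27, 27)·P⁻¹ = [[81, 54], [27, 27]] · [[-1, 2], [-1, 3]] = [[-135, 324], [-54, 135]].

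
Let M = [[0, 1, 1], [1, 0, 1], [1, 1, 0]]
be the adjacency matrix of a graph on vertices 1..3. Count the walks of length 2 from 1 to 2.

The number of length-2 walks from vertex 1 to vertex 2 is entry (1,2) of M², where M is the adjacency matrix.
M² = [[2, 1, 1], [1, 2, 1], [1, 1, 2]]

1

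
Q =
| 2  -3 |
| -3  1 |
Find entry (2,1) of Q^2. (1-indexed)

-9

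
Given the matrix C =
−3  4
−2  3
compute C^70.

[[1, 0], [0, 1]]

C² = I (check: tr C = 0 and det C = −1), so C^70 = I since 70 is even.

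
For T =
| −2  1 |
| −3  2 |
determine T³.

[[−2, 1], [−3, 2]]

T² = I (check: tr T = 0 and det T = −1), so T³ = T since 3 is odd.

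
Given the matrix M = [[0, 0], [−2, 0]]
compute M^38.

[[0, 0], [0, 0]]

M is strictly triangular, hence nilpotent: M^2 = 0, so M^38 = 0.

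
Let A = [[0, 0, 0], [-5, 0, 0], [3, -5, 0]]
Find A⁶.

[[0, 0, 0], [0, 0, 0], [0, 0, 0]]

A is strictly triangular, hence nilpotent: A³ = 0, so A⁶ = 0.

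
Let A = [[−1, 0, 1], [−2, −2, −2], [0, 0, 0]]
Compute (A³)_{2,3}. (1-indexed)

A² = [[1, 0, −1], [6, 4, 2], [0, 0, 0]]
A³ = [[−1, 0, 1], [−14, −8, −2], [0, 0, 0]]

−2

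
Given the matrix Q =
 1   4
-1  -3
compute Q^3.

Q^2 = [[-3, -8], [2, 5]]
Q^3 = [[5, 12], [-3, -7]]

[[5, 12], [-3, -7]]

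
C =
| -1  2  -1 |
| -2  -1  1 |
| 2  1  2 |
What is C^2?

[[-5, -5, 1], [6, -2, 3], [0, 5, 3]]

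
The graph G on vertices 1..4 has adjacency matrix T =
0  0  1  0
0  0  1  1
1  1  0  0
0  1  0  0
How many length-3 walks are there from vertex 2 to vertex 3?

The number of length-3 walks from vertex 2 to vertex 3 is entry (2,3) of T^3, where T is the adjacency matrix.
T^2 = [[1, 1, 0, 0], [1, 2, 0, 0], [0, 0, 2, 1], [0, 0, 1, 1]]
T^3 = [[0, 0, 2, 1], [0, 0, 3, 2], [2, 3, 0, 0], [1, 2, 0, 0]]

3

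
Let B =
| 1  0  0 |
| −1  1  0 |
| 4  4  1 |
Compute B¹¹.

[[1, 0, 0], [−11, 1, 0], [−176, 44, 1]]

B = I + N where N = [[0, 0, 0], [−1, 0, 0], [4, 4, 0]] is strictly lower-triangular, so N³ = 0.
(I + N)¹¹ = I + 11·N + 55·N² = [[1, 0, 0], [−11, 1, 0], [−176, 44, 1]].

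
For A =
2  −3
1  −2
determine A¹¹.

[[2, −3], [1, −2]]

A² = I (check: tr A = 0 and det A = −1), so A¹¹ = A since 11 is odd.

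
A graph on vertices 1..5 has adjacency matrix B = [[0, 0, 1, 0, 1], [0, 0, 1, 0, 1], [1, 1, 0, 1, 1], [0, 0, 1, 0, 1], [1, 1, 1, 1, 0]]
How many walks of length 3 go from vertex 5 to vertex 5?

The number of length-3 walks from vertex 5 to vertex 5 is entry (5,5) of B³, where B is the adjacency matrix.
B² = [[2, 2, 1, 2, 1], [2, 2, 1, 2, 1], [1, 1, 4, 1, 3], [2, 2, 1, 2, 1], [1, 1, 3, 1, 4]]
B³ = [[2, 2, 7, 2, 7], [2, 2, 7, 2, 7], [7, 7, 6, 7, 7], [2, 2, 7, 2, 7], [7, 7, 7, 7, 6]]

6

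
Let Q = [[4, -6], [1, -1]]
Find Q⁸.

[[766, -1530], [255, -509]]

tr Q = 3 and det Q = 2, so the characteristic polynomial is λ² − (3)λ + (2) with roots 2 and 1.
Eigenvectors give P = [[3, 2], [1, 1]] with P⁻¹ = [[1, -2], [-1, 3]], and Q = P·diag(2, 1)·P⁻¹.
Then Q⁸ = P·diag(256, 1)·P⁻¹ = [[768, 2], [256, 1]] · [[1, -2], [-1, 3]] = [[766, -1530], [255, -509]].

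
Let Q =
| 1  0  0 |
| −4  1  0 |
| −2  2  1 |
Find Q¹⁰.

Q = I + N where N = [[0, 0, 0], [−4, 0, 0], [−2, 2, 0]] is strictly lower-triangular, so N³ = 0.
(I + N)¹⁰ = I + 10·N + 45·N² = [[1, 0, 0], [−40, 1, 0], [−380, 20, 1]].

[[1, 0, 0], [−40, 1, 0], [−380, 20, 1]]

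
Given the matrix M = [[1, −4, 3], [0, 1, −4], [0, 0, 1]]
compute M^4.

[[1, −16, 108], [0, 1, −16], [0, 0, 1]]

M = I + N where N = [[0, −4, 3], [0, 0, −4], [0, 0, 0]] is strictly upper-triangular, so N^3 = 0.
(I + N)^4 = I + 4·N + 6·N^2 = [[1, −16, 108], [0, 1, −16], [0, 0, 1]].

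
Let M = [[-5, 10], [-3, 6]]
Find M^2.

[[-5, 10], [-3, 6]]

M² = M (a projection; rank 1, trace 1), so M^2 = M.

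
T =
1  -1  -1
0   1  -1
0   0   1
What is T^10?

T = I + N where N = [[0, -1, -1], [0, 0, -1], [0, 0, 0]] is strictly upper-triangular, so N^3 = 0.
(I + N)^10 = I + 10·N + 45·N^2 = [[1, -10, 35], [0, 1, -10], [0, 0, 1]].

[[1, -10, 35], [0, 1, -10], [0, 0, 1]]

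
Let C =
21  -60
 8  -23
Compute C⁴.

tr C = -2 and det C = -3, so the characteristic polynomial is λ² − (-2)λ + (-3) with roots -3 and 1.
Eigenvectors give P = [[-5, 3], [-2, 1]] with P⁻¹ = [[1, -3], [2, -5]], and C = P·diag(-3, 1)·P⁻¹.
Then C⁴ = P·diag(81, 1)·P⁻¹ = [[-405, 3], [-162, 1]] · [[1, -3], [2, -5]] = [[-399, 1200], [-160, 481]].

[[-399, 1200], [-160, 481]]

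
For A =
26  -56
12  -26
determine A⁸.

[[256, 0], [0, 256]]

tr A = 0 and det A = -4, so the characteristic polynomial is λ² − (0)λ + (-4) with roots -2 and 2.
Eigenvectors give P = [[2, 7], [1, 3]] with P⁻¹ = [[-3, 7], [1, -2]], and A = P·diag(-2, 2)·P⁻¹.
Then A⁸ = P·diag(256, 256)·P⁻¹ = [[512, 1792], [256, 768]] · [[-3, 7], [1, -2]] = [[256, 0], [0, 256]].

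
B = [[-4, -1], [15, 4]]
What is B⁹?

[[-4, -1], [15, 4]]

B² = I (check: tr B = 0 and det B = -1), so B⁹ = B since 9 is odd.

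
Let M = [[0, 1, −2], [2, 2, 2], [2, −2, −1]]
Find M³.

[[20, 2, 12], [0, 16, −10], [−14, 8, 19]]

M² = [[−2, 6, 4], [8, 2, −2], [−6, 0, −7]]
M³ = [[20, 2, 12], [0, 16, −10], [−14, 8, 19]]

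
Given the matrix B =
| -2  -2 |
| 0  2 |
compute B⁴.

[[16, 0], [0, 16]]

B² = [[4, 0], [0, 4]]
B³ = [[-8, -8], [0, 8]]
B⁴ = [[16, 0], [0, 16]]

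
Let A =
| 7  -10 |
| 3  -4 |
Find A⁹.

[[3067, -5110], [1533, -2554]]

tr A = 3 and det A = 2, so the characteristic polynomial is λ² − (3)λ + (2) with roots 2 and 1.
Eigenvectors give P = [[2, 5], [1, 3]] with P⁻¹ = [[3, -5], [-1, 2]], and A = P·diag(2, 1)·P⁻¹.
Then A⁹ = P·diag(512, 1)·P⁻¹ = [[1024, 5], [512, 3]] · [[3, -5], [-1, 2]] = [[3067, -5110], [1533, -2554]].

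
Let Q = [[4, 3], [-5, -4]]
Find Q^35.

Q² = I (check: tr Q = 0 and det Q = -1), so Q^35 = Q since 35 is odd.

[[4, 3], [-5, -4]]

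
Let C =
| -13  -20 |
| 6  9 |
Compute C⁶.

[[4369, 7280], [-2184, -3639]]

tr C = -4 and det C = 3, so the characteristic polynomial is λ² − (-4)λ + (3) with roots -3 and -1.
Eigenvectors give P = [[-2, -5], [1, 3]] with P⁻¹ = [[-3, -5], [1, 2]], and C = P·diag(-3, -1)·P⁻¹.
Then C⁶ = P·diag(729, 1)·P⁻¹ = [[-1458, -5], [729, 3]] · [[-3, -5], [1, 2]] = [[4369, 7280], [-2184, -3639]].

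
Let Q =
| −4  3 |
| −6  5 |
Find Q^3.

[[−10, 9], [−18, 17]]

tr Q = 1 and det Q = −2, so the characteristic polynomial is λ² − (1)λ + (−2) with roots 2 and −1.
Eigenvectors give P = [[−1, 1], [−2, 1]] with P⁻¹ = [[1, −1], [2, −1]], and Q = P·diag(2, −1)·P⁻¹.
Then Q^3 = P·diag(8, −1)·P⁻¹ = [[−8, −1], [−16, −1]] · [[1, −1], [2, −1]] = [[−10, 9], [−18, 17]].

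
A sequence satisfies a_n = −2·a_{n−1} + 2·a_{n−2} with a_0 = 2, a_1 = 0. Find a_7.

−480

With companion matrix A = [[−2, 2], [1, 0]], [a_n, a_{n−1}]ᵀ = A·[a_{n−1}, a_{n−2}]ᵀ, so [a_7, a_6]ᵀ = A^6·[a_1, a_0]ᵀ.
A^6 = [[328, −240], [−120, 88]], giving [a_7, a_6]ᵀ = [[−480], [176]].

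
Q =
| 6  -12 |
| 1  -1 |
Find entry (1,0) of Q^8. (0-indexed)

6305

tr Q = 5 and det Q = 6, so the characteristic polynomial is λ² − (5)λ + (6) with roots 3 and 2.
Eigenvectors give P = [[-4, -3], [-1, -1]] with P⁻¹ = [[-1, 3], [1, -4]], and Q = P·diag(3, 2)·P⁻¹.
Then Q^8 = P·diag(6561, 256)·P⁻¹ = [[-26244, -768], [-6561, -256]] · [[-1, 3], [1, -4]] = [[25476, -75660], [6305, -18659]].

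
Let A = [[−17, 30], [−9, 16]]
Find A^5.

tr A = −1 and det A = −2, so the characteristic polynomial is λ² − (−1)λ + (−2) with roots 1 and −2.
Eigenvectors give P = [[−5, 2], [−3, 1]] with P⁻¹ = [[1, −2], [3, −5]], and A = P·diag(1, −2)·P⁻¹.
Then A^5 = P·diag(1, −32)·P⁻¹ = [[−5, −64], [−3, −32]] · [[1, −2], [3, −5]] = [[−197, 330], [−99, 166]].

[[−197, 330], [−99, 166]]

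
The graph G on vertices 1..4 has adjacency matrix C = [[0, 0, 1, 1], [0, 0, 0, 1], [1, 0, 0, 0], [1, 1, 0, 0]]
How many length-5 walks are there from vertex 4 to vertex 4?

The number of length-5 walks from vertex 4 to vertex 4 is entry (4,4) of C⁵, where C is the adjacency matrix.
C² = [[2, 1, 0, 0], [1, 1, 0, 0], [0, 0, 1, 1], [0, 0, 1, 2]]
C³ = [[0, 0, 2, 3], [0, 0, 1, 2], [2, 1, 0, 0], [3, 2, 0, 0]]
C⁴ = [[5, 3, 0, 0], [3, 2, 0, 0], [0, 0, 2, 3], [0, 0, 3, 5]]
C⁵ = [[0, 0, 5, 8], [0, 0, 3, 5], [5, 3, 0, 0], [8, 5, 0, 0]]

0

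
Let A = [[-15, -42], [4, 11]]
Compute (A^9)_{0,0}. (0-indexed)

-137775

tr A = -4 and det A = 3, so the characteristic polynomial is λ² − (-4)λ + (3) with roots -3 and -1.
Eigenvectors give P = [[7, 3], [-2, -1]] with P⁻¹ = [[1, 3], [-2, -7]], and A = P·diag(-3, -1)·P⁻¹.
Then A^9 = P·diag(-19683, -1)·P⁻¹ = [[-137781, -3], [39366, 1]] · [[1, 3], [-2, -7]] = [[-137775, -413322], [39364, 118091]].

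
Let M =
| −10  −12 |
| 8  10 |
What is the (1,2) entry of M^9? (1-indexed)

−3072

tr M = 0 and det M = −4, so the characteristic polynomial is λ² − (0)λ + (−4) with roots 2 and −2.
Eigenvectors give P = [[−1, 3], [1, −2]] with P⁻¹ = [[2, 3], [1, 1]], and M = P·diag(2, −2)·P⁻¹.
Then M^9 = P·diag(512, −512)·P⁻¹ = [[−512, −1536], [512, 1024]] · [[2, 3], [1, 1]] = [[−2560, −3072], [2048, 2560]].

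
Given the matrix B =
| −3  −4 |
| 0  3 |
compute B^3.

[[−27, −36], [0, 27]]

B^2 = [[9, 0], [0, 9]]
B^3 = [[−27, −36], [0, 27]]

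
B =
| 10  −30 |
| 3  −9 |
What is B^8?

[[10, −30], [3, −9]]

B² = B (a projection; rank 1, trace 1), so B^8 = B.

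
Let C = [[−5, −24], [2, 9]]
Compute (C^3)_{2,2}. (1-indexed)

105

tr C = 4 and det C = 3, so the characteristic polynomial is λ² − (4)λ + (3) with roots 3 and 1.
Eigenvectors give P = [[−3, 4], [1, −1]] with P⁻¹ = [[1, 4], [1, 3]], and C = P·diag(3, 1)·P⁻¹.
Then C^3 = P·diag(27, 1)·P⁻¹ = [[−81, 4], [27, −1]] · [[1, 4], [1, 3]] = [[−77, −312], [26, 105]].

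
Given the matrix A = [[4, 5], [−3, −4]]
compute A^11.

[[4, 5], [−3, −4]]

A² = I (check: tr A = 0 and det A = −1), so A^11 = A since 11 is odd.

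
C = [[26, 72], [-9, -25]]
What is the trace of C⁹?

tr C = 1 and det C = -2, so the characteristic polynomial is λ² − (1)λ + (-2) with roots 2 and -1.
Eigenvectors give P = [[-3, -8], [1, 3]] with P⁻¹ = [[-3, -8], [1, 3]], and C = P·diag(2, -1)·P⁻¹.
Then C⁹ = P·diag(512, -1)·P⁻¹ = [[-1536, 8], [512, -3]] · [[-3, -8], [1, 3]] = [[4616, 12312], [-1539, -4105]].

511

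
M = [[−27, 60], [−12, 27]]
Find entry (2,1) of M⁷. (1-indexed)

−8748

tr M = 0 and det M = −9, so the characteristic polynomial is λ² − (0)λ + (−9) with roots 3 and −3.
Eigenvectors give P = [[−2, −5], [−1, −2]] with P⁻¹ = [[2, −5], [−1, 2]], and M = P·diag(3, −3)·P⁻¹.
Then M⁷ = P·diag(2187, −2187)·P⁻¹ = [[−4374, 10935], [−2187, 4374]] · [[2, −5], [−1, 2]] = [[−19683, 43740], [−8748, 19683]].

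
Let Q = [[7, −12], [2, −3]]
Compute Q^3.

tr Q = 4 and det Q = 3, so the characteristic polynomial is λ² − (4)λ + (3) with roots 3 and 1.
Eigenvectors give P = [[3, −2], [1, −1]] with P⁻¹ = [[1, −2], [1, −3]], and Q = P·diag(3, 1)·P⁻¹.
Then Q^3 = P·diag(27, 1)·P⁻¹ = [[81, −2], [27, −1]] · [[1, −2], [1, −3]] = [[79, −156], [26, −51]].

[[79, −156], [26, −51]]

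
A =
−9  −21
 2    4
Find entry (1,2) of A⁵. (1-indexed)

−4431

tr A = −5 and det A = 6, so the characteristic polynomial is λ² − (−5)λ + (6) with roots −2 and −3.
Eigenvectors give P = [[−3, −7], [1, 2]] with P⁻¹ = [[2, 7], [−1, −3]], and A = P·diag(−2, −3)·P⁻¹.
Then A⁵ = P·diag(−32, −243)·P⁻¹ = [[96, 1701], [−32, −486]] · [[2, 7], [−1, −3]] = [[−1509, −4431], [422, 1234]].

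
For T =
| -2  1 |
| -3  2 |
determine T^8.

[[1, 0], [0, 1]]

T² = I (check: tr T = 0 and det T = -1), so T^8 = I since 8 is even.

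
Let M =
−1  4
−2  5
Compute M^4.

tr M = 4 and det M = 3, so the characteristic polynomial is λ² − (4)λ + (3) with roots 3 and 1.
Eigenvectors give P = [[1, 2], [1, 1]] with P⁻¹ = [[−1, 2], [1, −1]], and M = P·diag(3, 1)·P⁻¹.
Then M^4 = P·diag(81, 1)·P⁻¹ = [[81, 2], [81, 1]] · [[−1, 2], [1, −1]] = [[−79, 160], [−80, 161]].

[[−79, 160], [−80, 161]]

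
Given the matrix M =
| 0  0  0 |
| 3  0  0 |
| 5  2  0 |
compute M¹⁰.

[[0, 0, 0], [0, 0, 0], [0, 0, 0]]

M is strictly triangular, hence nilpotent: M³ = 0, so M¹⁰ = 0.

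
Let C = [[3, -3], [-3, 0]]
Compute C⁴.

[[405, -243], [-243, 162]]

C² = [[18, -9], [-9, 9]]
C³ = [[81, -54], [-54, 27]]
C⁴ = [[405, -243], [-243, 162]]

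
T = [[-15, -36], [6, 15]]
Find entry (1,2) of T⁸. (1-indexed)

tr T = 0 and det T = -9, so the characteristic polynomial is λ² − (0)λ + (-9) with roots -3 and 3.
Eigenvectors give P = [[-3, -2], [1, 1]] with P⁻¹ = [[-1, -2], [1, 3]], and T = P·diag(-3, 3)·P⁻¹.
Then T⁸ = P·diag(6561, 6561)·P⁻¹ = [[-19683, -13122], [6561, 6561]] · [[-1, -2], [1, 3]] = [[6561, 0], [0, 6561]].

0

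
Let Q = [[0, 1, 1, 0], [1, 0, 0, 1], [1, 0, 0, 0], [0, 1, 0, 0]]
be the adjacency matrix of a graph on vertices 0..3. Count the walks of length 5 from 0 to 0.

0

The number of length-5 walks from vertex 0 to vertex 0 is entry (0,0) of Q⁵, where Q is the adjacency matrix.
Q² = [[2, 0, 0, 1], [0, 2, 1, 0], [0, 1, 1, 0], [1, 0, 0, 1]]
Q³ = [[0, 3, 2, 0], [3, 0, 0, 2], [2, 0, 0, 1], [0, 2, 1, 0]]
Q⁴ = [[5, 0, 0, 3], [0, 5, 3, 0], [0, 3, 2, 0], [3, 0, 0, 2]]
Q⁵ = [[0, 8, 5, 0], [8, 0, 0, 5], [5, 0, 0, 3], [0, 5, 3, 0]]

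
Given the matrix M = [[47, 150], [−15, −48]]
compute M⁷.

tr M = −1 and det M = −6, so the characteristic polynomial is λ² − (−1)λ + (−6) with roots 2 and −3.
Eigenvectors give P = [[10, −3], [−3, 1]] with P⁻¹ = [[1, 3], [3, 10]], and M = P·diag(2, −3)·P⁻¹.
Then M⁷ = P·diag(128, −2187)·P⁻¹ = [[1280, 6561], [−384, −2187]] · [[1, 3], [3, 10]] = [[20963, 69450], [−6945, −23022]].

[[20963, 69450], [−6945, −23022]]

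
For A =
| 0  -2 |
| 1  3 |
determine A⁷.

[[-126, -254], [127, 255]]

tr A = 3 and det A = 2, so the characteristic polynomial is λ² − (3)λ + (2) with roots 1 and 2.
Eigenvectors give P = [[2, -1], [-1, 1]] with P⁻¹ = [[1, 1], [1, 2]], and A = P·diag(1, 2)·P⁻¹.
Then A⁷ = P·diag(1, 128)·P⁻¹ = [[2, -128], [-1, 128]] · [[1, 1], [1, 2]] = [[-126, -254], [127, 255]].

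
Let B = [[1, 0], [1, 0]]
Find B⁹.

B² = B (a projection; rank 1, trace 1), so B⁹ = B.

[[1, 0], [1, 0]]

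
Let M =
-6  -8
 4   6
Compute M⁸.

tr M = 0 and det M = -4, so the characteristic polynomial is λ² − (0)λ + (-4) with roots 2 and -2.
Eigenvectors give P = [[-1, 2], [1, -1]] with P⁻¹ = [[1, 2], [1, 1]], and M = P·diag(2, -2)·P⁻¹.
Then M⁸ = P·diag(256, 256)·P⁻¹ = [[-256, 512], [256, -256]] · [[1, 2], [1, 1]] = [[256, 0], [0, 256]].

[[256, 0], [0, 256]]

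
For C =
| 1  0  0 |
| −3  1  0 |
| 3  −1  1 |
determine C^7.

C = I + N where N = [[0, 0, 0], [−3, 0, 0], [3, −1, 0]] is strictly lower-triangular, so N^3 = 0.
(I + N)^7 = I + 7·N + 21·N^2 = [[1, 0, 0], [−21, 1, 0], [84, −7, 1]].

[[1, 0, 0], [−21, 1, 0], [84, −7, 1]]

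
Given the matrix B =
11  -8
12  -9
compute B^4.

[[241, -160], [240, -159]]

tr B = 2 and det B = -3, so the characteristic polynomial is λ² − (2)λ + (-3) with roots 3 and -1.
Eigenvectors give P = [[1, 2], [1, 3]] with P⁻¹ = [[3, -2], [-1, 1]], and B = P·diag(3, -1)·P⁻¹.
Then B^4 = P·diag(81, 1)·P⁻¹ = [[81, 2], [81, 3]] · [[3, -2], [-1, 1]] = [[241, -160], [240, -159]].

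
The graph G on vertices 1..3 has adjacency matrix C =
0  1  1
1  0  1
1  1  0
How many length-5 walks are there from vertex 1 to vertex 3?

11

The number of length-5 walks from vertex 1 to vertex 3 is entry (1,3) of C^5, where C is the adjacency matrix.
C^2 = [[2, 1, 1], [1, 2, 1], [1, 1, 2]]
C^3 = [[2, 3, 3], [3, 2, 3], [3, 3, 2]]
C^4 = [[6, 5, 5], [5, 6, 5], [5, 5, 6]]
C^5 = [[10, 11, 11], [11, 10, 11], [11, 11, 10]]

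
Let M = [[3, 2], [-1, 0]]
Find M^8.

[[511, 510], [-255, -254]]

tr M = 3 and det M = 2, so the characteristic polynomial is λ² − (3)λ + (2) with roots 1 and 2.
Eigenvectors give P = [[1, -2], [-1, 1]] with P⁻¹ = [[-1, -2], [-1, -1]], and M = P·diag(1, 2)·P⁻¹.
Then M^8 = P·diag(1, 256)·P⁻¹ = [[1, -512], [-1, 256]] · [[-1, -2], [-1, -1]] = [[511, 510], [-255, -254]].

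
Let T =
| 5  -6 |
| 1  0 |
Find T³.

[[65, -114], [19, -30]]

tr T = 5 and det T = 6, so the characteristic polynomial is λ² − (5)λ + (6) with roots 3 and 2.
Eigenvectors give P = [[3, 2], [1, 1]] with P⁻¹ = [[1, -2], [-1, 3]], and T = P·diag(3, 2)·P⁻¹.
Then T³ = P·diag(27, 8)·P⁻¹ = [[81, 16], [27, 8]] · [[1, -2], [-1, 3]] = [[65, -114], [19, -30]].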